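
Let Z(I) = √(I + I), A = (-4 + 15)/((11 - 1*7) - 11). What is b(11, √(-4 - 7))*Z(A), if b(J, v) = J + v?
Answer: I*√154*(11 + I*√11)/7 ≈ -5.8797 + 19.501*I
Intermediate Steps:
A = -11/7 (A = 11/((11 - 7) - 11) = 11/(4 - 11) = 11/(-7) = 11*(-⅐) = -11/7 ≈ -1.5714)
Z(I) = √2*√I (Z(I) = √(2*I) = √2*√I)
b(11, √(-4 - 7))*Z(A) = (11 + √(-4 - 7))*(√2*√(-11/7)) = (11 + √(-11))*(√2*(I*√77/7)) = (11 + I*√11)*(I*√154/7) = I*√154*(11 + I*√11)/7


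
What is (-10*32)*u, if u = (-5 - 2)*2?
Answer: 4480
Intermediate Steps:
u = -14 (u = -7*2 = -14)
(-10*32)*u = -10*32*(-14) = -320*(-14) = 4480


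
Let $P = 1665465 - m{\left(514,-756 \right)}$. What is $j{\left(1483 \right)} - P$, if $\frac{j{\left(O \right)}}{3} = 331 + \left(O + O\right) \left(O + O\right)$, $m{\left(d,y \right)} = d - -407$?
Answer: $24727917$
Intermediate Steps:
$m{\left(d,y \right)} = 407 + d$ ($m{\left(d,y \right)} = d + 407 = 407 + d$)
$j{\left(O \right)} = 993 + 12 O^{2}$ ($j{\left(O \right)} = 3 \left(331 + \left(O + O\right) \left(O + O\right)\right) = 3 \left(331 + 2 O 2 O\right) = 3 \left(331 + 4 O^{2}\right) = 993 + 12 O^{2}$)
$P = 1664544$ ($P = 1665465 - \left(407 + 514\right) = 1665465 - 921 = 1664544$)
$j{\left(1483 \right)} - P = \left(993 + 12 \cdot 1483^{2}\right) - 1664544 = \left(993 + 12 \cdot 2199289\right) - 1664544 = \left(993 + 26391468\right) - 1664544 = 26392461 - 1664544 = 24727917$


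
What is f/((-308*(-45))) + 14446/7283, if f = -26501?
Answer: 7214777/100942380 ≈ 0.071474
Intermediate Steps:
f/((-308*(-45))) + 14446/7283 = -26501/((-308*(-45))) + 14446/7283 = -26501/13860 + 14446*(1/7283) = -26501*1/13860 + 14446/7283 = -26501/13860 + 14446/7283 = 7214777/100942380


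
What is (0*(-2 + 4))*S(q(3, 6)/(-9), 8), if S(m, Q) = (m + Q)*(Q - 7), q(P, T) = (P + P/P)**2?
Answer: 0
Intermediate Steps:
q(P, T) = (1 + P)**2 (q(P, T) = (P + 1)**2 = (1 + P)**2)
S(m, Q) = (-7 + Q)*(Q + m) (S(m, Q) = (Q + m)*(-7 + Q) = (-7 + Q)*(Q + m))
(0*(-2 + 4))*S(q(3, 6)/(-9), 8) = (0*(-2 + 4))*(8**2 - 7*8 - 7*(1 + 3)**2/(-9) + 8*((1 + 3)**2/(-9))) = (0*2)*(64 - 56 - 7*4**2*(-1)/9 + 8*(4**2*(-1/9))) = 0*(64 - 56 - 112*(-1)/9 + 8*(16*(-1/9))) = 0*(64 - 56 - 7*(-16/9) + 8*(-16/9)) = 0*(64 - 56 + 112/9 - 128/9) = 0*(56/9) = 0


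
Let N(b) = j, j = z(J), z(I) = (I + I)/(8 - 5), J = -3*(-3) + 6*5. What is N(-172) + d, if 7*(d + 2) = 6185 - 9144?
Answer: -2791/7 ≈ -398.71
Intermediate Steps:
J = 39 (J = 9 + 30 = 39)
z(I) = 2*I/3 (z(I) = (2*I)/3 = (2*I)*(⅓) = 2*I/3)
j = 26 (j = (⅔)*39 = 26)
N(b) = 26
d = -2973/7 (d = -2 + (6185 - 9144)/7 = -2 + (⅐)*(-2959) = -2 - 2959/7 = -2973/7 ≈ -424.71)
N(-172) + d = 26 - 2973/7 = -2791/7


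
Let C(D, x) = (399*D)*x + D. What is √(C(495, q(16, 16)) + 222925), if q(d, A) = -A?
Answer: 2*I*√734165 ≈ 1713.7*I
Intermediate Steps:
C(D, x) = D + 399*D*x (C(D, x) = 399*D*x + D = D + 399*D*x)
√(C(495, q(16, 16)) + 222925) = √(495*(1 + 399*(-1*16)) + 222925) = √(495*(1 + 399*(-16)) + 222925) = √(495*(1 - 6384) + 222925) = √(495*(-6383) + 222925) = √(-3159585 + 222925) = √(-2936660) = 2*I*√734165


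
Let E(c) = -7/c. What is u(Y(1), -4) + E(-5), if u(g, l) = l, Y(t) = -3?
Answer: -13/5 ≈ -2.6000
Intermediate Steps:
u(Y(1), -4) + E(-5) = -4 - 7/(-5) = -4 - 7*(-1/5) = -4 + 7/5 = -13/5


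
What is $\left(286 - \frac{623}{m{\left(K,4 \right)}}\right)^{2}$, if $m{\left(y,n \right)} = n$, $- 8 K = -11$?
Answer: $\frac{271441}{16} \approx 16965.0$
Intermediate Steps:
$K = \frac{11}{8}$ ($K = \left(- \frac{1}{8}\right) \left(-11\right) = \frac{11}{8} \approx 1.375$)
$\left(286 - \frac{623}{m{\left(K,4 \right)}}\right)^{2} = \left(286 - \frac{623}{4}\right)^{2} = \left(\frac{521}{4}\right)^{2} = \frac{271441}{16}$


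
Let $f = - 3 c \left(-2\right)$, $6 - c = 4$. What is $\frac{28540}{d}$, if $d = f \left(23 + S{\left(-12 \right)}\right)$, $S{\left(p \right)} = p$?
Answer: $\frac{7135}{33} \approx 216.21$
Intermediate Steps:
$c = 2$ ($c = 6 - 4 = 2$)
$f = 12$ ($f = \left(-3\right) 2 \left(-2\right) = \left(-6\right) \left(-2\right) = 12$)
$d = 132$ ($d = 12 \left(23 - 12\right) = 12 \cdot 11 = 132$)
$\frac{28540}{d} = \frac{28540}{132} = 28540 \cdot \frac{1}{132} = \frac{7135}{33}$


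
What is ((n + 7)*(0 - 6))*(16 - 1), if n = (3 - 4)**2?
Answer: -720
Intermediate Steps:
n = 1 (n = (-1)**2 = 1)
((n + 7)*(0 - 6))*(16 - 1) = ((1 + 7)*(0 - 6))*(16 - 1) = (8*(-6))*15 = -48*15 = -720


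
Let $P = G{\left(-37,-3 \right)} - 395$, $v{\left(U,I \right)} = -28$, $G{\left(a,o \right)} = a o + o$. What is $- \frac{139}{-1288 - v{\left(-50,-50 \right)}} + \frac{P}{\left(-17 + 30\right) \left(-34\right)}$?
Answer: $\frac{211529}{278460} \approx 0.75964$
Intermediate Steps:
$G{\left(a,o \right)} = o + a o$
$P = -287$ ($P = - 3 \left(1 - 37\right) - 395 = \left(-3\right) \left(-36\right) - 395 = 108 - 395 = -287$)
$- \frac{139}{-1288 - v{\left(-50,-50 \right)}} + \frac{P}{\left(-17 + 30\right) \left(-34\right)} = - \frac{139}{-1288 - -28} - \frac{287}{\left(-17 + 30\right) \left(-34\right)} = - \frac{139}{-1288 + 28} - \frac{287}{13 \left(-34\right)} = - \frac{139}{-1260} - \frac{287}{-442} = \left(-139\right) \left(- \frac{1}{1260}\right) - - \frac{287}{442} = \frac{139}{1260} + \frac{287}{442} = \frac{211529}{278460}$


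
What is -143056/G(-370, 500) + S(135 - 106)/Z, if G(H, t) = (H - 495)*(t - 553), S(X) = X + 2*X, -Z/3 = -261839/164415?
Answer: 181132924591/12004008955 ≈ 15.089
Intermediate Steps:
Z = 261839/54805 (Z = -(-785517)/164415 = -3*(-261839/164415) = 261839/54805 ≈ 4.7776)
S(X) = 3*X
G(H, t) = (-553 + t)*(-495 + H) (G(H, t) = (-495 + H)*(-553 + t) = (-553 + t)*(-495 + H))
-143056/G(-370, 500) + S(135 - 106)/Z = -143056/(273735 - 553*(-370) - 495*500 - 370*500) + (3*(135 - 106))/(261839/54805) = -143056/(273735 + 204610 - 247500 - 185000) + (3*29)*(54805/261839) = -143056/45845 + 87*(54805/261839) = -143056*1/45845 + 4768035/261839 = -143056/45845 + 4768035/261839 = 181132924591/12004008955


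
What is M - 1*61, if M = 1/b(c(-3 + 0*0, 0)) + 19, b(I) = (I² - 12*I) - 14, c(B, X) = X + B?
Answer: -1301/31 ≈ -41.968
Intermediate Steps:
c(B, X) = B + X
b(I) = -14 + I² - 12*I
M = 590/31 (M = 1/(-14 + ((-3 + 0*0) + 0)² - 12*((-3 + 0*0) + 0)) + 19 = 1/(-14 + ((-3 + 0) + 0)² - 12*((-3 + 0) + 0)) + 19 = 1/(-14 + (-3 + 0)² - 12*(-3 + 0)) + 19 = 1/(-14 + (-3)² - 12*(-3)) + 19 = 1/(-14 + 9 + 36) + 19 = 1/31 + 19 = 590/31 ≈ 19.032)
M - 1*61 = 590/31 - 1*61 = 590/31 - 61 = -1301/31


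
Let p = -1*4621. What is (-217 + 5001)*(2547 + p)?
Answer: -9922016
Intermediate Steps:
p = -4621
(-217 + 5001)*(2547 + p) = (-217 + 5001)*(2547 - 4621) = 4784*(-2074) = -9922016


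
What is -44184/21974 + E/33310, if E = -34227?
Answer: -1111936569/365976970 ≈ -3.0383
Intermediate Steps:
-44184/21974 + E/33310 = -44184/21974 - 34227/33310 = -44184*1/21974 - 34227*1/33310 = -22092/10987 - 34227/33310 = -1111936569/365976970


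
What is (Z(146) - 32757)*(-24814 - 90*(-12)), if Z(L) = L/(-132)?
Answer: 25656869345/33 ≈ 7.7748e+8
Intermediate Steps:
Z(L) = -L/132 (Z(L) = L*(-1/132) = -L/132)
(Z(146) - 32757)*(-24814 - 90*(-12)) = (-1/132*146 - 32757)*(-24814 - 90*(-12)) = (-73/66 - 32757)*(-24814 + 1080) = -2162035/66*(-23734) = 25656869345/33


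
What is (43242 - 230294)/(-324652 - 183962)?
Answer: 93526/254307 ≈ 0.36777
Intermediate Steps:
(43242 - 230294)/(-324652 - 183962) = -187052/(-508614) = -187052*(-1/508614) = 93526/254307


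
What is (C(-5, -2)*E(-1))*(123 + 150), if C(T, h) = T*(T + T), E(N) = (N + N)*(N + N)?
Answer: 54600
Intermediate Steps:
E(N) = 4*N² (E(N) = (2*N)*(2*N) = 4*N²)
C(T, h) = 2*T² (C(T, h) = T*(2*T) = 2*T²)
(C(-5, -2)*E(-1))*(123 + 150) = ((2*(-5)²)*(4*(-1)²))*(123 + 150) = ((2*25)*(4*1))*273 = (50*4)*273 = 200*273 = 54600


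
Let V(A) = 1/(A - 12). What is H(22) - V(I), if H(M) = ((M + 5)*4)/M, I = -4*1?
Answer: 875/176 ≈ 4.9716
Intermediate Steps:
I = -4
V(A) = 1/(-12 + A)
H(M) = (20 + 4*M)/M (H(M) = ((5 + M)*4)/M = (20 + 4*M)/M)
H(22) - V(I) = (4 + 20/22) - 1/(-12 - 4) = (4 + 20*(1/22)) - 1/(-16) = (4 + 10/11) - 1*(-1/16) = 54/11 + 1/16 = 875/176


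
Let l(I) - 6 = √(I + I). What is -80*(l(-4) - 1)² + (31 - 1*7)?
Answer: -1336 - 1600*I*√2 ≈ -1336.0 - 2262.7*I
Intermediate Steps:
l(I) = 6 + √2*√I (l(I) = 6 + √(I + I) = 6 + √(2*I) = 6 + √2*√I)
-80*(l(-4) - 1)² + (31 - 1*7) = -80*((6 + √2*√(-4)) - 1)² + (31 - 1*7) = -80*((6 + √2*(2*I)) - 1)² + (31 - 7) = -80*((6 + 2*I*√2) - 1)² + 24 = -80*(5 + 2*I*√2)² + 24 = 24 - 80*(5 + 2*I*√2)²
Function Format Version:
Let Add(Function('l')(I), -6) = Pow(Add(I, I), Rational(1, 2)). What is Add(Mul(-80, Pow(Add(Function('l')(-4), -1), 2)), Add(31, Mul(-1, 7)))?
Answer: Add(-1336, Mul(-1600, I, Pow(2, Rational(1, 2)))) ≈ Add(-1336.0, Mul(-2262.7, I))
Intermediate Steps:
Function('l')(I) = Add(6, Mul(Pow(2, Rational(1, 2)), Pow(I, Rational(1, 2)))) (Function('l')(I) = Add(6, Pow(Add(I, I), Rational(1, 2))) = Add(6, Pow(Mul(2, I), Rational(1, 2))) = Add(6, Mul(Pow(2, Rational(1, 2)), Pow(I, Rational(1, 2)))))
Add(Mul(-80, Pow(Add(Function('l')(-4), -1), 2)), Add(31, Mul(-1, 7))) = Add(Mul(-80, Pow(Add(Add(6, Mul(Pow(2, Rational(1, 2)), Pow(-4, Rational(1, 2)))), -1), 2)), Add(31, Mul(-1, 7))) = Add(Mul(-80, Pow(Add(Add(6, Mul(Pow(2, Rational(1, 2)), Mul(2, I))), -1), 2)), Add(31, -7)) = Add(Mul(-80, Pow(Add(Add(6, Mul(2, I, Pow(2, Rational(1, 2)))), -1), 2)), 24) = Add(Mul(-80, Pow(Add(5, Mul(2, I, Pow(2, Rational(1, 2)))), 2)), 24) = Add(24, Mul(-80, Pow(Add(5, Mul(2, I, Pow(2, Rational(1, 2)))), 2)))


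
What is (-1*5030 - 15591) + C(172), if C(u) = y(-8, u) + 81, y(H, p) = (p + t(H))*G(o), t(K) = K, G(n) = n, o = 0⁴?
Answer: -20540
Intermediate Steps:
o = 0
y(H, p) = 0 (y(H, p) = (p + H)*0 = (H + p)*0 = 0)
C(u) = 81 (C(u) = 0 + 81 = 81)
(-1*5030 - 15591) + C(172) = (-1*5030 - 15591) + 81 = (-5030 - 15591) + 81 = -20621 + 81 = -20540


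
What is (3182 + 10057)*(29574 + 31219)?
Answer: 804838527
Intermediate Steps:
(3182 + 10057)*(29574 + 31219) = 13239*60793 = 804838527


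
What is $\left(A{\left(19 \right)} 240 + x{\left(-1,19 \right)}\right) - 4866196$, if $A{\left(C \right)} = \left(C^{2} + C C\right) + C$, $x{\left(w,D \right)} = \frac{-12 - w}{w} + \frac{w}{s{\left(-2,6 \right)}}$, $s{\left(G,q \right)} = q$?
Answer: $- \frac{28130071}{6} \approx -4.6883 \cdot 10^{6}$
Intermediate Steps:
$x{\left(w,D \right)} = \frac{w}{6} + \frac{-12 - w}{w}$ ($x{\left(w,D \right)} = \frac{-12 - w}{w} + \frac{w}{6} = \frac{w}{6} + \frac{-12 - w}{w}$)
$A{\left(C \right)} = C + 2 C^{2}$ ($A{\left(C \right)} = \left(C^{2} + C^{2}\right) + C = 2 C^{2} + C = C + 2 C^{2}$)
$\left(A{\left(19 \right)} 240 + x{\left(-1,19 \right)}\right) - 4866196 = \left(19 \left(1 + 2 \cdot 19\right) 240 - \left(\frac{7}{6} - 12\right)\right) - 4866196 = \left(19 \left(1 + 38\right) 240 - - \frac{65}{6}\right) - 4866196 = \left(19 \cdot 39 \cdot 240 - - \frac{65}{6}\right) - 4866196 = \left(741 \cdot 240 + \frac{65}{6}\right) - 4866196 = \left(177840 + \frac{65}{6}\right) - 4866196 = \frac{1067105}{6} - 4866196 = - \frac{28130071}{6}$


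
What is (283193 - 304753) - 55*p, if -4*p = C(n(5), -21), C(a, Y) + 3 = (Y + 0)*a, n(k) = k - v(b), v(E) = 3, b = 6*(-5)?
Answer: -88715/4 ≈ -22179.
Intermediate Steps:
b = -30
n(k) = -3 + k (n(k) = k - 1*3 = k - 3 = -3 + k)
C(a, Y) = -3 + Y*a (C(a, Y) = -3 + (Y + 0)*a = -3 + Y*a)
p = 45/4 (p = -(-3 - 21*(-3 + 5))/4 = -(-3 - 21*2)/4 = -(-3 - 42)/4 = -¼*(-45) = 45/4 ≈ 11.250)
(283193 - 304753) - 55*p = (283193 - 304753) - 55*45/4 = -21560 - 2475/4 = -88715/4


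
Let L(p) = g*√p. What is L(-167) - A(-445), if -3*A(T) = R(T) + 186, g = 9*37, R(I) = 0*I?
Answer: 62 + 333*I*√167 ≈ 62.0 + 4303.3*I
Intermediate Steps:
R(I) = 0
g = 333
A(T) = -62 (A(T) = -(0 + 186)/3 = -⅓*186 = -62)
L(p) = 333*√p
L(-167) - A(-445) = 333*√(-167) - 1*(-62) = 333*(I*√167) + 62 = 333*I*√167 + 62 = 62 + 333*I*√167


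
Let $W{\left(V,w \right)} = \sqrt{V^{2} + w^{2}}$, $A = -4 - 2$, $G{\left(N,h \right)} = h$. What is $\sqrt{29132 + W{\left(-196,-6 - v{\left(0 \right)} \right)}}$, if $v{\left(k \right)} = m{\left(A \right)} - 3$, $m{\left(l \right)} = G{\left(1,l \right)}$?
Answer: $\sqrt{29132 + 5 \sqrt{1537}} \approx 171.25$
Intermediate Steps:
$A = -6$
$m{\left(l \right)} = l$
$v{\left(k \right)} = -9$ ($v{\left(k \right)} = -6 - 3 = -9$)
$\sqrt{29132 + W{\left(-196,-6 - v{\left(0 \right)} \right)}} = \sqrt{29132 + \sqrt{\left(-196\right)^{2} + \left(-6 - -9\right)^{2}}} = \sqrt{29132 + \sqrt{38416 + \left(-6 + 9\right)^{2}}} = \sqrt{29132 + \sqrt{38416 + 3^{2}}} = \sqrt{29132 + \sqrt{38416 + 9}} = \sqrt{29132 + \sqrt{38425}} = \sqrt{29132 + 5 \sqrt{1537}}$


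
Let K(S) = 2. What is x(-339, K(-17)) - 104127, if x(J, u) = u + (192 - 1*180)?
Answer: -104113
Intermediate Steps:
x(J, u) = 12 + u (x(J, u) = u + (192 - 180) = u + 12 = 12 + u)
x(-339, K(-17)) - 104127 = (12 + 2) - 104127 = 14 - 104127 = -104113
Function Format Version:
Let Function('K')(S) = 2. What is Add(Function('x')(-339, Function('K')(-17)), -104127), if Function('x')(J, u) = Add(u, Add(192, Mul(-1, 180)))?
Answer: -104113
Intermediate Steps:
Function('x')(J, u) = Add(12, u) (Function('x')(J, u) = Add(u, Add(192, -180)) = Add(u, 12) = Add(12, u))
Add(Function('x')(-339, Function('K')(-17)), -104127) = Add(Add(12, 2), -104127) = Add(14, -104127) = -104113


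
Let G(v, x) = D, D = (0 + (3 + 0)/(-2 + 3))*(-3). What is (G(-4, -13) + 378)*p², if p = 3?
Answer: 3321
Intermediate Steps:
D = -9 (D = (0 + 3/1)*(-3) = (0 + 3*1)*(-3) = (0 + 3)*(-3) = 3*(-3) = -9)
G(v, x) = -9
(G(-4, -13) + 378)*p² = (-9 + 378)*3² = 369*9 = 3321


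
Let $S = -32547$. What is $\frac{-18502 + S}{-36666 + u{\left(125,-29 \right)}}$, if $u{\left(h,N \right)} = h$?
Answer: $\frac{51049}{36541} \approx 1.397$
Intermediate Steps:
$\frac{-18502 + S}{-36666 + u{\left(125,-29 \right)}} = \frac{-18502 - 32547}{-36666 + 125} = - \frac{51049}{-36541} = \left(-51049\right) \left(- \frac{1}{36541}\right) = \frac{51049}{36541}$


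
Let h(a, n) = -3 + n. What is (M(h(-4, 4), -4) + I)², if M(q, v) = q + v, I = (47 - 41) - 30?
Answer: 729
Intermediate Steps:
I = -24 (I = 6 - 30 = -24)
(M(h(-4, 4), -4) + I)² = (((-3 + 4) - 4) - 24)² = ((1 - 4) - 24)² = (-3 - 24)² = (-27)² = 729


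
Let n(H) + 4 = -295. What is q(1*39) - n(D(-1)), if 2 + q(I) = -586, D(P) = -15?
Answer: -289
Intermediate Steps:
q(I) = -588 (q(I) = -2 - 586 = -588)
n(H) = -299 (n(H) = -4 - 295 = -299)
q(1*39) - n(D(-1)) = -588 - 1*(-299) = -588 + 299 = -289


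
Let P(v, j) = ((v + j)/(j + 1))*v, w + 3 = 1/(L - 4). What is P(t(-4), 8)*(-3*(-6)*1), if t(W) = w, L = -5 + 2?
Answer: -1496/49 ≈ -30.531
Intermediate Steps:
L = -3
w = -22/7 (w = -3 + 1/(-3 - 4) = -3 + 1/(-7) = -3 - ⅐ = -22/7 ≈ -3.1429)
t(W) = -22/7
P(v, j) = v*(j + v)/(1 + j) (P(v, j) = ((j + v)/(1 + j))*v = v*(j + v)/(1 + j))
P(t(-4), 8)*(-3*(-6)*1) = (-22*(8 - 22/7)/(7*(1 + 8)))*(-3*(-6)*1) = (-22/7*34/7/9)*(18*1) = -22/7*⅑*34/7*18 = -748/441*18 = -1496/49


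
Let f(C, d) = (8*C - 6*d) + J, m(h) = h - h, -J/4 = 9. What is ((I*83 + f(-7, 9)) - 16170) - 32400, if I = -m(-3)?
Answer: -48716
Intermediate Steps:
J = -36 (J = -4*9 = -36)
m(h) = 0
f(C, d) = -36 - 6*d + 8*C (f(C, d) = (8*C - 6*d) - 36 = (-6*d + 8*C) - 36 = -36 - 6*d + 8*C)
I = 0 (I = -1*0 = 0)
((I*83 + f(-7, 9)) - 16170) - 32400 = ((0*83 + (-36 - 6*9 + 8*(-7))) - 16170) - 32400 = ((0 + (-36 - 54 - 56)) - 16170) - 32400 = ((0 - 146) - 16170) - 32400 = (-146 - 16170) - 32400 = -16316 - 32400 = -48716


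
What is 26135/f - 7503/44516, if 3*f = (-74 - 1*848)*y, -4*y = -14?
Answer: -3514489161/143653132 ≈ -24.465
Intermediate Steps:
y = 7/2 (y = -¼*(-14) = 7/2 ≈ 3.5000)
f = -3227/3 (f = ((-74 - 1*848)*(7/2))/3 = ((-74 - 848)*(7/2))/3 = (-922*7/2)/3 = (⅓)*(-3227) = -3227/3 ≈ -1075.7)
26135/f - 7503/44516 = 26135/(-3227/3) - 7503/44516 = 26135*(-3/3227) - 7503*1/44516 = -78405/3227 - 7503/44516 = -3514489161/143653132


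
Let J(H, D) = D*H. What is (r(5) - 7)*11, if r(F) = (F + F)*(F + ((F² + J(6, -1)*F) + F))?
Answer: 473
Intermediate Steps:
r(F) = 2*F*(F² - 4*F) (r(F) = (F + F)*(F + ((F² + (-1*6)*F) + F)) = (2*F)*(F + ((F² - 6*F) + F)) = (2*F)*(F + (F² - 5*F)) = (2*F)*(F² - 4*F) = 2*F*(F² - 4*F))
(r(5) - 7)*11 = (2*5²*(-4 + 5) - 7)*11 = (2*25*1 - 7)*11 = (50 - 7)*11 = 43*11 = 473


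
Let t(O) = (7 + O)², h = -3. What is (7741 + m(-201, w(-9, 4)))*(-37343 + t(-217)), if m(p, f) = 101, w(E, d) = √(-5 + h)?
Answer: 52988394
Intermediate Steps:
w(E, d) = 2*I*√2 (w(E, d) = √(-5 - 3) = √(-8) = 2*I*√2)
(7741 + m(-201, w(-9, 4)))*(-37343 + t(-217)) = (7741 + 101)*(-37343 + (7 - 217)²) = 7842*(-37343 + (-210)²) = 7842*(-37343 + 44100) = 7842*6757 = 52988394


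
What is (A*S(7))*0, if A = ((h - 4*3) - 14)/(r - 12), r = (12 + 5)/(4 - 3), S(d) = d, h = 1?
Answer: 0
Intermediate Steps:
r = 17 (r = 17/1 = 17*1 = 17)
A = -5 (A = ((1 - 4*3) - 14)/(17 - 12) = ((1 - 12) - 14)/5 = (-11 - 14)*(1/5) = -25*1/5 = -5)
(A*S(7))*0 = -5*7*0 = -35*0 = 0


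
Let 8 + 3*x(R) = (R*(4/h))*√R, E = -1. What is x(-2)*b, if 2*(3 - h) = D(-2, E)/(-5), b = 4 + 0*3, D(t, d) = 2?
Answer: -32/3 - 10*I*√2/3 ≈ -10.667 - 4.714*I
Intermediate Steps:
b = 4 (b = 4 + 0 = 4)
h = 16/5 (h = 3 - 1/(-5) = 3 - (-1)/5 = 3 - ½*(-⅖) = 3 + ⅕ = 16/5 ≈ 3.2000)
x(R) = -8/3 + 5*R^(3/2)/12 (x(R) = -8/3 + ((R*(4/(16/5)))*√R)/3 = -8/3 + ((R*(4*(5/16)))*√R)/3 = -8/3 + ((R*(5/4))*√R)/3 = -8/3 + ((5*R/4)*√R)/3 = -8/3 + (5*R^(3/2)/4)/3 = -8/3 + 5*R^(3/2)/12)
x(-2)*b = (-8/3 + 5*(-2)^(3/2)/12)*4 = (-8/3 + 5*(-2*I*√2)/12)*4 = (-8/3 - 5*I*√2/6)*4 = -32/3 - 10*I*√2/3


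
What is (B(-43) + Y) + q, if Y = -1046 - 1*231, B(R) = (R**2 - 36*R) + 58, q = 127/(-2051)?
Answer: 4466951/2051 ≈ 2177.9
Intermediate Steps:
q = -127/2051 (q = 127*(-1/2051) = -127/2051 ≈ -0.061921)
B(R) = 58 + R**2 - 36*R
Y = -1277 (Y = -1046 - 231 = -1277)
(B(-43) + Y) + q = ((58 + (-43)**2 - 36*(-43)) - 1277) - 127/2051 = ((58 + 1849 + 1548) - 1277) - 127/2051 = (3455 - 1277) - 127/2051 = 2178 - 127/2051 = 4466951/2051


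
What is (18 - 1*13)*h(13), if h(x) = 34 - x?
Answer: 105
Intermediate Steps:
(18 - 1*13)*h(13) = (18 - 1*13)*(34 - 1*13) = (18 - 13)*(34 - 13) = 5*21 = 105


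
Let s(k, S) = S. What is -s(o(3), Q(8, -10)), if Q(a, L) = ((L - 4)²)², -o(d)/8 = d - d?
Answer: -38416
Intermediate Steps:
o(d) = 0 (o(d) = -8*(d - d) = -8*0 = 0)
Q(a, L) = (-4 + L)⁴ (Q(a, L) = ((-4 + L)²)² = (-4 + L)⁴)
-s(o(3), Q(8, -10)) = -(-4 - 10)⁴ = -1*(-14)⁴ = -1*38416 = -38416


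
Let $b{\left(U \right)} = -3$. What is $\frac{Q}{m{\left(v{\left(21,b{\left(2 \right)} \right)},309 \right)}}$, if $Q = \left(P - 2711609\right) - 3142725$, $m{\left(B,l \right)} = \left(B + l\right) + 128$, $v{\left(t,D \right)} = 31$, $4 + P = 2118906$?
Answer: $- \frac{103762}{13} \approx -7981.7$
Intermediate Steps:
$P = 2118902$ ($P = -4 + 2118906 = 2118902$)
$m{\left(B,l \right)} = 128 + B + l$
$Q = -3735432$ ($Q = \left(2118902 - 2711609\right) - 3142725 = -592707 - 3142725 = -3735432$)
$\frac{Q}{m{\left(v{\left(21,b{\left(2 \right)} \right)},309 \right)}} = - \frac{3735432}{128 + 31 + 309} = - \frac{3735432}{468} = \left(-3735432\right) \frac{1}{468} = - \frac{103762}{13}$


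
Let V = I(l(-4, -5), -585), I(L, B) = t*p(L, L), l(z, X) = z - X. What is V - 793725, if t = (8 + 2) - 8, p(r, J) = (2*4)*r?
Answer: -793709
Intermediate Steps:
p(r, J) = 8*r
t = 2 (t = 10 - 8 = 2)
I(L, B) = 16*L (I(L, B) = 2*(8*L) = 16*L)
V = 16 (V = 16*(-4 - 1*(-5)) = 16*(-4 + 5) = 16*1 = 16)
V - 793725 = 16 - 793725 = -793709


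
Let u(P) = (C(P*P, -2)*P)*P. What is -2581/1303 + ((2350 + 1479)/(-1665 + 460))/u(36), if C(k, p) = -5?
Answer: -20148491213/10174345200 ≈ -1.9803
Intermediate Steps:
u(P) = -5*P**2 (u(P) = (-5*P)*P = -5*P**2)
-2581/1303 + ((2350 + 1479)/(-1665 + 460))/u(36) = -2581/1303 + ((2350 + 1479)/(-1665 + 460))/((-5*36**2)) = -2581*1/1303 + (3829/(-1205))/((-5*1296)) = -2581/1303 + (3829*(-1/1205))/(-6480) = -2581/1303 - 3829/1205*(-1/6480) = -2581/1303 + 3829/7808400 = -20148491213/10174345200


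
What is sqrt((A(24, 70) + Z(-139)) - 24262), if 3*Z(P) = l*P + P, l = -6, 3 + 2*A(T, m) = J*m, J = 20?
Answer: I*sqrt(839946)/6 ≈ 152.75*I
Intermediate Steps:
A(T, m) = -3/2 + 10*m (A(T, m) = -3/2 + (20*m)/2 = -3/2 + 10*m)
Z(P) = -5*P/3 (Z(P) = (-6*P + P)/3 = (-5*P)/3 = -5*P/3)
sqrt((A(24, 70) + Z(-139)) - 24262) = sqrt(((-3/2 + 10*70) - 5/3*(-139)) - 24262) = sqrt(((-3/2 + 700) + 695/3) - 24262) = sqrt((1397/2 + 695/3) - 24262) = sqrt(5581/6 - 24262) = sqrt(-139991/6) = I*sqrt(839946)/6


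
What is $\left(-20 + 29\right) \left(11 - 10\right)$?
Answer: $9$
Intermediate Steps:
$\left(-20 + 29\right) \left(11 - 10\right) = 9 \left(11 - 10\right) = 9 \cdot 1 = 9$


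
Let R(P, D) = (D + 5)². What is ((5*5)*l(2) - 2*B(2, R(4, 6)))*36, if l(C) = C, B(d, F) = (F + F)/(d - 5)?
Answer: 7608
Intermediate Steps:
R(P, D) = (5 + D)²
B(d, F) = 2*F/(-5 + d) (B(d, F) = (2*F)/(-5 + d) = 2*F/(-5 + d))
((5*5)*l(2) - 2*B(2, R(4, 6)))*36 = ((5*5)*2 - 4*(5 + 6)²/(-5 + 2))*36 = (25*2 - 4*11²/(-3))*36 = (50 - 4*121*(-1)/3)*36 = (50 - 2*(-242/3))*36 = (50 + 484/3)*36 = (634/3)*36 = 7608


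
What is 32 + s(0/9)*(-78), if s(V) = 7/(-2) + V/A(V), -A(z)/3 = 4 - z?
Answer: 305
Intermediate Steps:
A(z) = -12 + 3*z (A(z) = -3*(4 - z) = -12 + 3*z)
s(V) = -7/2 + V/(-12 + 3*V) (s(V) = 7/(-2) + V/(-12 + 3*V) = 7*(-½) + V/(-12 + 3*V) = -7/2 + V/(-12 + 3*V))
32 + s(0/9)*(-78) = 32 + ((84 - 0/9)/(6*(-4 + 0/9)))*(-78) = 32 + ((84 - 0/9)/(6*(-4 + 0*(⅑))))*(-78) = 32 + ((84 - 19*0)/(6*(-4 + 0)))*(-78) = 32 + ((⅙)*(84 + 0)/(-4))*(-78) = 32 + ((⅙)*(-¼)*84)*(-78) = 32 - 7/2*(-78) = 32 + 273 = 305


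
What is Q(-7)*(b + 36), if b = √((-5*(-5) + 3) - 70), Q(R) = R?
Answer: -252 - 7*I*√42 ≈ -252.0 - 45.365*I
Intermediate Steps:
b = I*√42 (b = √((25 + 3) - 70) = √(28 - 70) = √(-42) = I*√42 ≈ 6.4807*I)
Q(-7)*(b + 36) = -7*(I*√42 + 36) = -7*(36 + I*√42) = -252 - 7*I*√42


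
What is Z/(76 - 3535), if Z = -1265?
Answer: 1265/3459 ≈ 0.36571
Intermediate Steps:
Z/(76 - 3535) = -1265/(76 - 3535) = -1265/(-3459) = -1265*(-1/3459) = 1265/3459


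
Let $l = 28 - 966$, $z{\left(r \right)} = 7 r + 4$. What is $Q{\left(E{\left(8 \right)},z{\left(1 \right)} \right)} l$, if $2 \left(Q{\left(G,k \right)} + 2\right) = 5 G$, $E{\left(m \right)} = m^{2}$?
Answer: $-148204$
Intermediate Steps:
$z{\left(r \right)} = 4 + 7 r$
$Q{\left(G,k \right)} = -2 + \frac{5 G}{2}$
$l = -938$ ($l = 28 - 966 = -938$)
$Q{\left(E{\left(8 \right)},z{\left(1 \right)} \right)} l = \left(-2 + \frac{5 \cdot 8^{2}}{2}\right) \left(-938\right) = \left(-2 + \frac{5}{2} \cdot 64\right) \left(-938\right) = \left(-2 + 160\right) \left(-938\right) = 158 \left(-938\right) = -148204$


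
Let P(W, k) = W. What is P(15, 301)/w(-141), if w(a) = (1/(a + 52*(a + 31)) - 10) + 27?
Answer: 29305/33212 ≈ 0.88236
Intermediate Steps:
w(a) = 17 + 1/(1612 + 53*a) (w(a) = (1/(a + 52*(31 + a)) - 10) + 27 = (1/(a + (1612 + 52*a)) - 10) + 27 = (1/(1612 + 53*a) - 10) + 27 = (-10 + 1/(1612 + 53*a)) + 27 = 17 + 1/(1612 + 53*a))
P(15, 301)/w(-141) = 15/(((27405 + 901*(-141))/(1612 + 53*(-141)))) = 15/(((27405 - 127041)/(1612 - 7473))) = 15/((-99636/(-5861))) = 15/((-1/5861*(-99636))) = 15/(99636/5861) = 15*(5861/99636) = 29305/33212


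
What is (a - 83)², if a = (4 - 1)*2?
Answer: 5929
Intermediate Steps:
a = 6 (a = 3*2 = 6)
(a - 83)² = (6 - 83)² = (-77)² = 5929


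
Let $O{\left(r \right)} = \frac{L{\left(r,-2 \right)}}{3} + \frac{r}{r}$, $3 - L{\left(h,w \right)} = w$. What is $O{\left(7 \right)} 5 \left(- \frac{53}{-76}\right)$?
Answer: $\frac{530}{57} \approx 9.2982$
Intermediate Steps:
$L{\left(h,w \right)} = 3 - w$
$O{\left(r \right)} = \frac{8}{3}$ ($O{\left(r \right)} = \frac{3 - -2}{3} + \frac{r}{r} = \left(3 + 2\right) \frac{1}{3} + 1 = 5 \cdot \frac{1}{3} + 1 = \frac{5}{3} + 1 = \frac{8}{3}$)
$O{\left(7 \right)} 5 \left(- \frac{53}{-76}\right) = \frac{8}{3} \cdot 5 \left(- \frac{53}{-76}\right) = \frac{40 \left(\left(-53\right) \left(- \frac{1}{76}\right)\right)}{3} = \frac{40}{3} \cdot \frac{53}{76} = \frac{530}{57}$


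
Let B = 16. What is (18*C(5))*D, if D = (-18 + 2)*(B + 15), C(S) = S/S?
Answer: -8928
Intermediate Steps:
C(S) = 1
D = -496 (D = (-18 + 2)*(16 + 15) = -16*31 = -496)
(18*C(5))*D = (18*1)*(-496) = 18*(-496) = -8928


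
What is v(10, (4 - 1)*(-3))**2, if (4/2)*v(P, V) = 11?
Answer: 121/4 ≈ 30.250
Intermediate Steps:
v(P, V) = 11/2 (v(P, V) = (1/2)*11 = 11/2)
v(10, (4 - 1)*(-3))**2 = (11/2)**2 = 121/4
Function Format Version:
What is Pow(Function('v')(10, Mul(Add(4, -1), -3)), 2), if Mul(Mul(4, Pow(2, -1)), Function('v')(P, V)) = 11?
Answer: Rational(121, 4) ≈ 30.250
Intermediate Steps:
Function('v')(P, V) = Rational(11, 2) (Function('v')(P, V) = Mul(Rational(1, 2), 11) = Rational(11, 2))
Pow(Function('v')(10, Mul(Add(4, -1), -3)), 2) = Pow(Rational(11, 2), 2) = Rational(121, 4)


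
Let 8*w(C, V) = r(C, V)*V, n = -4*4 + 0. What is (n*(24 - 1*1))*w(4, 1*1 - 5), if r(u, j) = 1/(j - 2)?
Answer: -92/3 ≈ -30.667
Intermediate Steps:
n = -16 (n = -16 + 0 = -16)
r(u, j) = 1/(-2 + j)
w(C, V) = V/(8*(-2 + V)) (w(C, V) = (V/(-2 + V))/8 = V/(8*(-2 + V)))
(n*(24 - 1*1))*w(4, 1*1 - 5) = (-16*(24 - 1*1))*((1*1 - 5)/(8*(-2 + (1*1 - 5)))) = (-16*(24 - 1))*((1 - 5)/(8*(-2 + (1 - 5)))) = (-16*23)*((⅛)*(-4)/(-2 - 4)) = -46*(-4)/(-6) = -46*(-4)*(-1)/6 = -368*1/12 = -92/3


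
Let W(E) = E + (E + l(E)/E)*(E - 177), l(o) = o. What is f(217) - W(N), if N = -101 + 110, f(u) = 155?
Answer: 1826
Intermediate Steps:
N = 9
W(E) = E + (1 + E)*(-177 + E) (W(E) = E + (E + E/E)*(E - 177) = E + (E + 1)*(-177 + E) = E + (1 + E)*(-177 + E))
f(217) - W(N) = 155 - (-177 + 9**2 - 175*9) = 155 - (-177 + 81 - 1575) = 155 - 1*(-1671) = 155 + 1671 = 1826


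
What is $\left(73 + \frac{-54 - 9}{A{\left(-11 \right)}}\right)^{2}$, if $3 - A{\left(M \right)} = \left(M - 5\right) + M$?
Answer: $\frac{502681}{100} \approx 5026.8$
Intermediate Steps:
$A{\left(M \right)} = 8 - 2 M$ ($A{\left(M \right)} = 3 - \left(\left(M - 5\right) + M\right) = 3 - \left(\left(-5 + M\right) + M\right) = 3 - \left(-5 + 2 M\right) = 8 - 2 M$)
$\left(73 + \frac{-54 - 9}{A{\left(-11 \right)}}\right)^{2} = \left(73 + \frac{-54 - 9}{8 - -22}\right)^{2} = \left(73 - \frac{63}{8 + 22}\right)^{2} = \left(73 - \frac{63}{30}\right)^{2} = \left(73 - \frac{21}{10}\right)^{2} = \left(\frac{709}{10}\right)^{2} = \frac{502681}{100}$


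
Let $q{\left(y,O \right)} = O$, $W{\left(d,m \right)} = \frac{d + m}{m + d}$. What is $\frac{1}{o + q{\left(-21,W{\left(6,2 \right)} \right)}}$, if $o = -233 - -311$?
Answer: $\frac{1}{79} \approx 0.012658$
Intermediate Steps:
$W{\left(d,m \right)} = 1$ ($W{\left(d,m \right)} = \frac{d + m}{d + m} = 1$)
$o = 78$ ($o = -233 + 311 = 78$)
$\frac{1}{o + q{\left(-21,W{\left(6,2 \right)} \right)}} = \frac{1}{78 + 1} = \frac{1}{79}$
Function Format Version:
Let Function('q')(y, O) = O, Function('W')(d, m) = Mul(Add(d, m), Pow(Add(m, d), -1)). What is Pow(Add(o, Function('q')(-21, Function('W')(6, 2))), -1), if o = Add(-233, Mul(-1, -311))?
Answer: Rational(1, 79) ≈ 0.012658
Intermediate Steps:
Function('W')(d, m) = 1 (Function('W')(d, m) = Mul(Add(d, m), Pow(Add(d, m), -1)) = 1)
o = 78 (o = Add(-233, 311) = 78)
Pow(Add(o, Function('q')(-21, Function('W')(6, 2))), -1) = Pow(Add(78, 1), -1) = Pow(79, -1) = Rational(1, 79)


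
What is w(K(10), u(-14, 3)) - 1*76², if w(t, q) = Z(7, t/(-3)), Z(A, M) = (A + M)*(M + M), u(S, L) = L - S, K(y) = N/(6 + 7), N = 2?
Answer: -8786380/1521 ≈ -5776.7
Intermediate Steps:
K(y) = 2/13 (K(y) = 2/(6 + 7) = 2/13)
Z(A, M) = 2*M*(A + M) (Z(A, M) = (A + M)*(2*M) = 2*M*(A + M))
w(t, q) = -2*t*(7 - t/3)/3 (w(t, q) = 2*(t/(-3))*(7 + t/(-3)) = 2*(t*(-⅓))*(7 + t*(-⅓)) = 2*(-t/3)*(7 - t/3) = -2*t*(7 - t/3)/3)
w(K(10), u(-14, 3)) - 1*76² = (2/9)*(2/13)*(-21 + 2/13) - 1*76² = (2/9)*(2/13)*(-271/13) - 1*5776 = -1084/1521 - 5776 = -8786380/1521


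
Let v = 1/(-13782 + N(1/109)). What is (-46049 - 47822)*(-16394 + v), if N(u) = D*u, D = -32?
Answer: 2311875122296919/1502270 ≈ 1.5389e+9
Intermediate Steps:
N(u) = -32*u
v = -109/1502270 (v = 1/(-13782 - 32/109) = 1/(-1502270/109) = -109/1502270 ≈ -7.2557e-5)
(-46049 - 47822)*(-16394 + v) = (-46049 - 47822)*(-16394 - 109/1502270) = -93871*(-24628214489/1502270) = 2311875122296919/1502270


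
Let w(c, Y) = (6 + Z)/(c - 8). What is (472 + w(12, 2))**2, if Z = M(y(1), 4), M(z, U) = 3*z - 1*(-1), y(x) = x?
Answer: 900601/4 ≈ 2.2515e+5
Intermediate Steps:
M(z, U) = 1 + 3*z (M(z, U) = 3*z + 1 = 1 + 3*z)
Z = 4 (Z = 1 + 3*1 = 1 + 3 = 4)
w(c, Y) = 10/(-8 + c) (w(c, Y) = (6 + 4)/(c - 8) = 10/(-8 + c))
(472 + w(12, 2))**2 = (472 + 10/(-8 + 12))**2 = (472 + 10/4)**2 = (472 + 10*(1/4))**2 = (472 + 5/2)**2 = (949/2)**2 = 900601/4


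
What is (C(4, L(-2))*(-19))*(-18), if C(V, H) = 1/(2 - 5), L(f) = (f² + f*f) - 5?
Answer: -114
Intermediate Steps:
L(f) = -5 + 2*f² (L(f) = (f² + f²) - 5 = 2*f² - 5 = -5 + 2*f²)
C(V, H) = -⅓ (C(V, H) = 1/(-3) = -⅓)
(C(4, L(-2))*(-19))*(-18) = -⅓*(-19)*(-18) = (19/3)*(-18) = -114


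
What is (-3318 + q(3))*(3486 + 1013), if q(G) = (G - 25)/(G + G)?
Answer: -44832535/3 ≈ -1.4944e+7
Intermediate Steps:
q(G) = (-25 + G)/(2*G) (q(G) = (-25 + G)/((2*G)) = (-25 + G)*(1/(2*G)) = (-25 + G)/(2*G))
(-3318 + q(3))*(3486 + 1013) = (-3318 + (½)*(-25 + 3)/3)*(3486 + 1013) = (-3318 + (½)*(⅓)*(-22))*4499 = (-3318 - 11/3)*4499 = -9965/3*4499 = -44832535/3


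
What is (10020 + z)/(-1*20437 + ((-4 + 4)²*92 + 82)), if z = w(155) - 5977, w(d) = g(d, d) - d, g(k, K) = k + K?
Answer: -4198/20355 ≈ -0.20624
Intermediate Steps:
g(k, K) = K + k
w(d) = d (w(d) = (d + d) - d = 2*d - d = d)
z = -5822 (z = 155 - 5977 = -5822)
(10020 + z)/(-1*20437 + ((-4 + 4)²*92 + 82)) = (10020 - 5822)/(-1*20437 + ((-4 + 4)²*92 + 82)) = 4198/(-20437 + (0²*92 + 82)) = 4198/(-20437 + (0*92 + 82)) = 4198/(-20437 + (0 + 82)) = 4198/(-20437 + 82) = 4198/(-20355) = 4198*(-1/20355) = -4198/20355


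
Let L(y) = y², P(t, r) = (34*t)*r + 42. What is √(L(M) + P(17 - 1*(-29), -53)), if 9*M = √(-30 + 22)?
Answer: I*√6710858/9 ≈ 287.84*I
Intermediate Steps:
P(t, r) = 42 + 34*r*t (P(t, r) = 34*r*t + 42 = 42 + 34*r*t)
M = 2*I*√2/9 (M = √(-30 + 22)/9 = √(-8)/9 = (2*I*√2)/9 = 2*I*√2/9 ≈ 0.31427*I)
√(L(M) + P(17 - 1*(-29), -53)) = √((2*I*√2/9)² + (42 + 34*(-53)*(17 - 1*(-29)))) = √(-8/81 + (42 + 34*(-53)*(17 + 29))) = √(-8/81 + (42 + 34*(-53)*46)) = √(-8/81 + (42 - 82892)) = √(-8/81 - 82850) = √(-6710858/81) = I*√6710858/9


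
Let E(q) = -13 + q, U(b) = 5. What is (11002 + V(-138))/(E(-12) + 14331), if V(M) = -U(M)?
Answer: 10997/14306 ≈ 0.76870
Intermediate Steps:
V(M) = -5 (V(M) = -1*5 = -5)
(11002 + V(-138))/(E(-12) + 14331) = (11002 - 5)/((-13 - 12) + 14331) = 10997/(-25 + 14331) = 10997/14306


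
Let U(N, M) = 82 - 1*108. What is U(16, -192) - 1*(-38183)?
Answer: 38157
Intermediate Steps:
U(N, M) = -26 (U(N, M) = 82 - 108 = -26)
U(16, -192) - 1*(-38183) = -26 - 1*(-38183) = -26 + 38183 = 38157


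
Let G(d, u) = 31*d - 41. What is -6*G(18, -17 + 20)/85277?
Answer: -3102/85277 ≈ -0.036376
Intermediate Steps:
G(d, u) = -41 + 31*d
-6*G(18, -17 + 20)/85277 = -6*(-41 + 31*18)/85277 = -6*(-41 + 558)*(1/85277) = -6*517*(1/85277) = -3102*1/85277 = -3102/85277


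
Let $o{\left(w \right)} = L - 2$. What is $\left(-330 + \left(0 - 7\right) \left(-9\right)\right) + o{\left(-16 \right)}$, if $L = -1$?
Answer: $-270$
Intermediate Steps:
$o{\left(w \right)} = -3$ ($o{\left(w \right)} = -1 - 2 = -3$)
$\left(-330 + \left(0 - 7\right) \left(-9\right)\right) + o{\left(-16 \right)} = \left(-330 + \left(0 - 7\right) \left(-9\right)\right) - 3 = \left(-330 - -63\right) - 3 = \left(-330 + 63\right) - 3 = -267 - 3 = -270$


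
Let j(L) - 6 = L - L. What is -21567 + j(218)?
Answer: -21561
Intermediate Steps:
j(L) = 6 (j(L) = 6 + (L - L) = 6 + 0 = 6)
-21567 + j(218) = -21567 + 6 = -21561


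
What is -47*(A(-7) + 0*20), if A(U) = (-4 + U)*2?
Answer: 1034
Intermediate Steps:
A(U) = -8 + 2*U
-47*(A(-7) + 0*20) = -47*((-8 + 2*(-7)) + 0*20) = -47*((-8 - 14) + 0) = -47*(-22 + 0) = -47*(-22) = 1034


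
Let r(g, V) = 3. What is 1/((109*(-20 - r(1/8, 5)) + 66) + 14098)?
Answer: 1/11657 ≈ 8.5785e-5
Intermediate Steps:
1/((109*(-20 - r(1/8, 5)) + 66) + 14098) = 1/((109*(-20 - 1*3) + 66) + 14098) = 1/((109*(-20 - 3) + 66) + 14098) = 1/((109*(-23) + 66) + 14098) = 1/((-2507 + 66) + 14098) = 1/(-2441 + 14098) = 1/11657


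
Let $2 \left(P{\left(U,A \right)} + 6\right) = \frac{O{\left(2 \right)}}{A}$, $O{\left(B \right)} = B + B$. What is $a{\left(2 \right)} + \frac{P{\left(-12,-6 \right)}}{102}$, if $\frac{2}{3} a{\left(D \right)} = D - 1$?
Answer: $\frac{220}{153} \approx 1.4379$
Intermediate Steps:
$O{\left(B \right)} = 2 B$
$P{\left(U,A \right)} = -6 + \frac{2}{A}$ ($P{\left(U,A \right)} = -6 + \frac{2 \cdot 2 \frac{1}{A}}{2} = -6 + \frac{4 \frac{1}{A}}{2} = -6 + \frac{2}{A}$)
$a{\left(D \right)} = - \frac{3}{2} + \frac{3 D}{2}$ ($a{\left(D \right)} = \frac{3 \left(D - 1\right)}{2} = \frac{3 \left(-1 + D\right)}{2} = - \frac{3}{2} + \frac{3 D}{2}$)
$a{\left(2 \right)} + \frac{P{\left(-12,-6 \right)}}{102} = \left(- \frac{3}{2} + \frac{3}{2} \cdot 2\right) + \frac{-6 + \frac{2}{-6}}{102} = \left(- \frac{3}{2} + 3\right) + \left(-6 + 2 \left(- \frac{1}{6}\right)\right) \frac{1}{102} = \frac{3}{2} + \left(-6 - \frac{1}{3}\right) \frac{1}{102} = \frac{3}{2} - \frac{19}{306} = \frac{220}{153}$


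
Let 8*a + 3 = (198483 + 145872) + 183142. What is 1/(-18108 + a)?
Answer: 4/191315 ≈ 2.0908e-5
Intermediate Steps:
a = 263747/4 (a = -3/8 + ((198483 + 145872) + 183142)/8 = -3/8 + (344355 + 183142)/8 = -3/8 + (1/8)*527497 = -3/8 + 527497/8 = 263747/4 ≈ 65937.)
1/(-18108 + a) = 1/(-18108 + 263747/4) = 1/(191315/4) = 4/191315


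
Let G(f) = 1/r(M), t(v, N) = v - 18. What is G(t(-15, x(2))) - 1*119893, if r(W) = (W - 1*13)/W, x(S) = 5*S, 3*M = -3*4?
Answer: -2038177/17 ≈ -1.1989e+5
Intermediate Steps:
M = -4 (M = (-3*4)/3 = (⅓)*(-12) = -4)
t(v, N) = -18 + v
r(W) = (-13 + W)/W (r(W) = (W - 13)/W = (-13 + W)/W)
G(f) = 4/17 (G(f) = 1/((-13 - 4)/(-4)) = 1/(-¼*(-17)) = 1/(17/4) = 4/17)
G(t(-15, x(2))) - 1*119893 = 4/17 - 1*119893 = 4/17 - 119893 = -2038177/17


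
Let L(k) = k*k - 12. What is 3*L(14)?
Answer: 552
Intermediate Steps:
L(k) = -12 + k² (L(k) = k² - 12 = -12 + k²)
3*L(14) = 3*(-12 + 14²) = 3*(-12 + 196) = 3*184 = 552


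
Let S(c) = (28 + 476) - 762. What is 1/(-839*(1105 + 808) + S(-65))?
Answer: -1/1605265 ≈ -6.2295e-7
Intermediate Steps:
S(c) = -258 (S(c) = 504 - 762 = -258)
1/(-839*(1105 + 808) + S(-65)) = 1/(-839*(1105 + 808) - 258) = 1/(-839*1913 - 258) = 1/(-1605007 - 258) = 1/(-1605265) = -1/1605265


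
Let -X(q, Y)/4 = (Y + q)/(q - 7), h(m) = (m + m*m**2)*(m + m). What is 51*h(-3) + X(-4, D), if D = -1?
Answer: 100960/11 ≈ 9178.2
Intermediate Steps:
h(m) = 2*m*(m + m**3) (h(m) = (m + m**3)*(2*m) = 2*m*(m + m**3))
X(q, Y) = -4*(Y + q)/(-7 + q) (X(q, Y) = -4*(Y + q)/(q - 7) = -4*(Y + q)/(-7 + q))
51*h(-3) + X(-4, D) = 51*(2*(-3)**2*(1 + (-3)**2)) + 4*(-1*(-1) - 1*(-4))/(-7 - 4) = 51*(2*9*(1 + 9)) + 4*(1 + 4)/(-11) = 51*(2*9*10) + 4*(-1/11)*5 = 51*180 - 20/11 = 9180 - 20/11 = 100960/11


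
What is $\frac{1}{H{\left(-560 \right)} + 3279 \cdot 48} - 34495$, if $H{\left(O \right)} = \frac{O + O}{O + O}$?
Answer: $- \frac{5429271534}{157393} \approx -34495.0$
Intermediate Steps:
$H{\left(O \right)} = 1$ ($H{\left(O \right)} = \frac{2 O}{2 O} = 2 O \frac{1}{2 O} = 1$)
$\frac{1}{H{\left(-560 \right)} + 3279 \cdot 48} - 34495 = \frac{1}{1 + 3279 \cdot 48} - 34495 = \frac{1}{1 + 157392} - 34495 = \frac{1}{157393} - 34495 = - \frac{5429271534}{157393}$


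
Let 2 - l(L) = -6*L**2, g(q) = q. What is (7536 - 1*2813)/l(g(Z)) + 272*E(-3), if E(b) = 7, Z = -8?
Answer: 739667/386 ≈ 1916.2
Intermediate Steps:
l(L) = 2 + 6*L**2 (l(L) = 2 - (-6)*L**2 = 2 + 6*L**2)
(7536 - 1*2813)/l(g(Z)) + 272*E(-3) = (7536 - 1*2813)/(2 + 6*(-8)**2) + 272*7 = (7536 - 2813)/(2 + 6*64) + 1904 = 4723/(2 + 384) + 1904 = 4723/386 + 1904 = 739667/386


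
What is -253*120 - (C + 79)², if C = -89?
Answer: -30460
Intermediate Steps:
-253*120 - (C + 79)² = -253*120 - (-89 + 79)² = -30360 - 1*(-10)² = -30360 - 1*100 = -30360 - 100 = -30460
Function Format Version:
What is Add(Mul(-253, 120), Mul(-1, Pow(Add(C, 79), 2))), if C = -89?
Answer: -30460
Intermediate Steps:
Add(Mul(-253, 120), Mul(-1, Pow(Add(C, 79), 2))) = Add(Mul(-253, 120), Mul(-1, Pow(Add(-89, 79), 2))) = Add(-30360, Mul(-1, Pow(-10, 2))) = Add(-30360, Mul(-1, 100)) = Add(-30360, -100) = -30460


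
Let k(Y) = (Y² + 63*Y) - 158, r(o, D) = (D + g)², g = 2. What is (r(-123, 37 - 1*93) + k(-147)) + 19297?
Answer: 34403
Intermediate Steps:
r(o, D) = (2 + D)² (r(o, D) = (D + 2)² = (2 + D)²)
k(Y) = -158 + Y² + 63*Y
(r(-123, 37 - 1*93) + k(-147)) + 19297 = ((2 + (37 - 1*93))² + (-158 + (-147)² + 63*(-147))) + 19297 = ((2 + (37 - 93))² + (-158 + 21609 - 9261)) + 19297 = ((2 - 56)² + 12190) + 19297 = ((-54)² + 12190) + 19297 = (2916 + 12190) + 19297 = 15106 + 19297 = 34403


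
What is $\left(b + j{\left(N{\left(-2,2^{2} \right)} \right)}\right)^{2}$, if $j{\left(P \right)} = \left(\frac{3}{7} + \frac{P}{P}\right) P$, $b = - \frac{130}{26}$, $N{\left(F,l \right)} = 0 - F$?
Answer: $\frac{225}{49} \approx 4.5918$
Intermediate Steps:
$N{\left(F,l \right)} = - F$
$b = -5$ ($b = \left(-130\right) \frac{1}{26} = -5$)
$j{\left(P \right)} = \frac{10 P}{7}$ ($j{\left(P \right)} = \left(3 \cdot \frac{1}{7} + 1\right) P = \left(\frac{3}{7} + 1\right) P = \frac{10 P}{7}$)
$\left(b + j{\left(N{\left(-2,2^{2} \right)} \right)}\right)^{2} = \left(-5 + \frac{10 \left(\left(-1\right) \left(-2\right)\right)}{7}\right)^{2} = \left(-5 + \frac{10}{7} \cdot 2\right)^{2} = \left(-5 + \frac{20}{7}\right)^{2} = \left(- \frac{15}{7}\right)^{2} = \frac{225}{49}$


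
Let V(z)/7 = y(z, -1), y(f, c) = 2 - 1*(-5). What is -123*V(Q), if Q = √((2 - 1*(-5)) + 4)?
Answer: -6027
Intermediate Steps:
y(f, c) = 7 (y(f, c) = 2 + 5 = 7)
Q = √11 (Q = √((2 + 5) + 4) = √(7 + 4) = √11 ≈ 3.3166)
V(z) = 49 (V(z) = 7*7 = 49)
-123*V(Q) = -123*49 = -6027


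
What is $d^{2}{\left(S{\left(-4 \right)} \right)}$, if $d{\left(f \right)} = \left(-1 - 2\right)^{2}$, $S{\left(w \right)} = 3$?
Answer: $81$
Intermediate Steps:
$d{\left(f \right)} = 9$ ($d{\left(f \right)} = \left(-3\right)^{2} = 9$)
$d^{2}{\left(S{\left(-4 \right)} \right)} = 9^{2} = 81$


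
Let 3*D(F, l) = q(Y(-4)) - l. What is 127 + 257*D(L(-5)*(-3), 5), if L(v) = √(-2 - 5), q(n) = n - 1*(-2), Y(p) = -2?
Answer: -904/3 ≈ -301.33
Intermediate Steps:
q(n) = 2 + n (q(n) = n + 2 = 2 + n)
L(v) = I*√7 (L(v) = √(-7) = I*√7)
D(F, l) = -l/3 (D(F, l) = ((2 - 2) - l)/3 = (0 - l)/3 = (-l)/3 = -l/3)
127 + 257*D(L(-5)*(-3), 5) = 127 + 257*(-⅓*5) = 127 + 257*(-5/3) = 127 - 1285/3 = -904/3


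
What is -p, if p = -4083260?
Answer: 4083260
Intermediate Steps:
-p = -1*(-4083260) = 4083260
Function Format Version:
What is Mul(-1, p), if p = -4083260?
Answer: 4083260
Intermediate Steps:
Mul(-1, p) = Mul(-1, -4083260) = 4083260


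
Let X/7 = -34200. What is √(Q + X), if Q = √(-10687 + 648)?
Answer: √(-239400 + I*√10039) ≈ 0.102 + 489.29*I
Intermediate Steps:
X = -239400 (X = 7*(-34200) = -239400)
Q = I*√10039 (Q = √(-10039) = I*√10039 ≈ 100.19*I)
√(Q + X) = √(I*√10039 - 239400) = √(-239400 + I*√10039)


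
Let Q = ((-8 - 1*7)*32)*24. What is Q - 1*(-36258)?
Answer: 24738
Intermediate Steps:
Q = -11520 (Q = ((-8 - 7)*32)*24 = -15*32*24 = -480*24 = -11520)
Q - 1*(-36258) = -11520 - 1*(-36258) = -11520 + 36258 = 24738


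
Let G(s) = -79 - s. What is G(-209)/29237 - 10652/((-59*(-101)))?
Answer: -23896758/13401791 ≈ -1.7831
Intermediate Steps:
G(-209)/29237 - 10652/((-59*(-101))) = (-79 - 1*(-209))/29237 - 10652/((-59*(-101))) = (-79 + 209)*(1/29237) - 10652/5959 = 130*(1/29237) - 10652*1/5959 = 10/2249 - 10652/5959 = -23896758/13401791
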